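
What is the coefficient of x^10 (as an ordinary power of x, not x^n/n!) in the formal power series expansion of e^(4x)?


The exponential series is e^y = sum_{k>=0} y^k / k!. Substituting y = 4x gives
e^(4x) = sum_{k>=0} 4^k x^k / k!.
So the coefficient of x^n is a^n/n! with a = 4, n = 10:
4^10 / 10! = 1048576/3628800 = 4096/14175

4096/14175


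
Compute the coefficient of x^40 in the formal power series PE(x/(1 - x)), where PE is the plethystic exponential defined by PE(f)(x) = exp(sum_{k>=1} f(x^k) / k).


For f(x) = x/(1 - x) we have
sum_{k>=1} f(x^k) / k = sum_{k>=1} (1/k) * x^k / (1 - x^k) = sum_{k, m >= 1} x^(k m) / k,
which after exponentiating simplifies to
PE(x/(1 - x)) = prod_{k>=1} 1 / (1 - x^k).
This is the generating function for the partition function p(n), so the coefficient of x^40 is p(40).
Computing p(40) by dynamic programming over parts 1, 2, ..., 40: p(40) = 37338.

37338


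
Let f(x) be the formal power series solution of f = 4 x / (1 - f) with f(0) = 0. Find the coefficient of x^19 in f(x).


Apply Lagrange inversion: f = 4 x * phi(f) with phi(t) = 1/(1 - t), so
[x^n] f = 4^n * (1/n) [t^(n-1)] phi(t)^n = 4^n * (1/n) [t^(n-1)] (1 - t)^(-n) = 4^n * (1/n) C(2n - 2, n - 1) = 4^n * C_{n-1}.
For n = 19: C_18 = C(36, 18) / 19 = 9075135300/19 = 477638700.
With the 4^19 = 274877906944 factor, the coefficient is 274877906944 * 477638700 = 131292326131453132800.

131292326131453132800


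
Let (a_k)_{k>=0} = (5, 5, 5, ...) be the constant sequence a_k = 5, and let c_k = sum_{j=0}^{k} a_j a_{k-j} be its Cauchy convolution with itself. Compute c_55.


Since a_j = 5 for all j >= 0, the convolution sum becomes
c_k = sum_{j=0}^{k} 5 * 5 = 25 * (k + 1).
Equivalently, the generating function of (a_k) is 5/(1 - x) and its square is 25/(1 - x)^2 = sum_{k>=0} 25(k + 1) x^k.
For k = 55: 25 * 56 = 1400.

1400


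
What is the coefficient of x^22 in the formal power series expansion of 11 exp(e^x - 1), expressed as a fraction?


exp(e^x - 1) is the exponential generating function for the Bell numbers Bell_k: exp(e^x - 1) = sum_{k>=0} Bell_k x^k / k!.
So the coefficient of x^22 in 11 exp(e^x - 1) is 11 Bell_22 / 22!.
Computing: Bell_22 = 4506715738447323 and 22! = 1124000727777607680000, giving
11 * 4506715738447323/1124000727777607680000 = 88366975263673/2003566359674880000.

88366975263673/2003566359674880000


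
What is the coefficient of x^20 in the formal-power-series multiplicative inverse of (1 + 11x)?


The inverse is 1/(1 + 11x). Apply the geometric identity 1/(1 - y) = sum_{k>=0} y^k with y = -11x:
1/(1 + 11x) = sum_{k>=0} (-11)^k x^k.
So the coefficient of x^20 is (-11)^20 = 672749994932560009201.

672749994932560009201


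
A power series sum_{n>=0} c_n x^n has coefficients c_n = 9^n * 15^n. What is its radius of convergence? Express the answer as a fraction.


By the root test (Cauchy-Hadamard), the radius is R = 1 / limsup_n |c_n|^(1/n).
Here |c_n|^(1/n) = (9^n * 15^n)^(1/n) = 9 * 15 = 135 for all n.
So R = 1/135 = 1/135.

1/135


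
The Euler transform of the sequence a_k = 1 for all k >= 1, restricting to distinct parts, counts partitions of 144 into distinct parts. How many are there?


Partitions of 144 into distinct parts can be computed via generating function.
Product (1+x)(1+x^2)(1+x^3)...
The coefficient of x^144 = 12769602

12769602


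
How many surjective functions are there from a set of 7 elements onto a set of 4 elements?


By inclusion-exclusion on which target elements are missed, the number of surjections from an n-set onto a k-set is
surj(n, k) = sum_{j=0}^{k} (-1)^j C(k, j) (k - j)^n.
Equivalently surj(n, k) = k! * S(n, k), where S(n, k) is the Stirling number of the second kind.
For n = 7, k = 4:
S(7, 4) = 350, so
surj = 4! * 350 = 24 * 350 = 8400.

8400


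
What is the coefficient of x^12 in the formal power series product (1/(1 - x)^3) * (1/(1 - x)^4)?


Combine the factors: (1/(1 - x)^3) * (1/(1 - x)^4) = 1/(1 - x)^7.
Then use 1/(1 - x)^r = sum_{k>=0} C(k + r - 1, r - 1) x^k with r = 7 and k = 12:
C(18, 6) = 18564.

18564


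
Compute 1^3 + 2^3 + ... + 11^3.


This power sum has a closed form given by Faulhaber's formula
sum_{k=1}^{m} k^p = (1 / (p + 1)) * sum_{j=0}^{p} C(p + 1, j) B_j m^(p + 1 - j),
but for small m direct computation is fastest:
1 + 8 + 27 + 64 + 125 + 216 + 343 + 512 + 729 + 1000 + 1331 = 4356.

4356


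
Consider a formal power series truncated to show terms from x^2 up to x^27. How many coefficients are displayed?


From x^2 to x^27 inclusive, the count is 27 - 2 + 1 = 26.

26


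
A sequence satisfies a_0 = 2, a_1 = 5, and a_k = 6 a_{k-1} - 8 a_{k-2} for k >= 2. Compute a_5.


The characteristic equation is t^2 - 6 t + 8 = 0, with roots r_1 = 4 and r_2 = 2 (so c_1 = r_1 + r_2, c_2 = -r_1 r_2 as required).
One can use the closed form a_n = A r_1^n + B r_2^n, but direct iteration is more reliable:
a_0 = 2, a_1 = 5, a_2 = 14, a_3 = 44, a_4 = 152, a_5 = 560.
So a_5 = 560.

560


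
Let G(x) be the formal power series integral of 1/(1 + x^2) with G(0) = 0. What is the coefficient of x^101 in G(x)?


1/(1 + x^2) = sum_{j>=0} (-1)^j x^(2j). Integrating termwise with G(0) = 0:
G(x) = sum_{j>=0} (-1)^j x^(2j+1) / (2j+1) = arctan(x).
Only odd powers are nonzero. For x^101 write 101 = 2*50 + 1, giving
(-1)^50 / 101 = 1/101 = 1/101.

1/101


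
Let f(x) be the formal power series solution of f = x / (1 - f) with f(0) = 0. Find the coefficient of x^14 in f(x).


Apply Lagrange inversion: f = x * phi(f) with phi(t) = 1/(1 - t), so
[x^n] f = (1/n) [t^(n-1)] phi(t)^n = (1/n) [t^(n-1)] (1 - t)^(-n) = (1/n) C(2n - 2, n - 1) = C_{n-1}.
For n = 14: C_13 = C(26, 13) / 14 = 10400600/14 = 742900 = 742900.

742900


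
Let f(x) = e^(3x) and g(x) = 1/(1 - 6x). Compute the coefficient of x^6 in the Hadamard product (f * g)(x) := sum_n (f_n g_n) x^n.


Expanding: f_k = 3^k/k! (from e^(3x)) and g_k = 6^k (from 1/(1 - 6x)). So the Hadamard coefficient (f * g)_k = 3^k 6^k / k! = (18)^k / k!.
For k = 6: 18^6/6! = 34012224/720 = 236196/5.

236196/5


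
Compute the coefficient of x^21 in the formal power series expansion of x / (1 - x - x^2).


Let f(x) = sum_{k>=0} a_k x^k. Multiplying f(x) * (1 - x - x^2) = x and matching coefficients gives a_0 = 0, a_1 = 1, and a_k = a_{k-1} + a_{k-2} for k >= 2. These are the Fibonacci numbers F_k.
Iterating from F_0 = 0, F_1 = 1:
F_0=0, F_1=1, F_2=1, F_3=2, F_4=3, F_5=5, F_6=8, F_7=13, F_8=21, F_9=34, ...
F_21 = 10946.

10946


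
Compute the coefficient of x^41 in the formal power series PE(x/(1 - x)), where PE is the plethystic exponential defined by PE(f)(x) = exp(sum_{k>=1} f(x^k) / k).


For f(x) = x/(1 - x) we have
sum_{k>=1} f(x^k) / k = sum_{k>=1} (1/k) * x^k / (1 - x^k) = sum_{k, m >= 1} x^(k m) / k,
which after exponentiating simplifies to
PE(x/(1 - x)) = prod_{k>=1} 1 / (1 - x^k).
This is the generating function for the partition function p(n), so the coefficient of x^41 is p(41).
Computing p(41) by dynamic programming over parts 1, 2, ..., 41: p(41) = 44583.

44583


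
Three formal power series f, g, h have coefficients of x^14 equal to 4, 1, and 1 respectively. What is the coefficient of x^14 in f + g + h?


Series addition is componentwise:
4 + 1 + 1
= 6

6


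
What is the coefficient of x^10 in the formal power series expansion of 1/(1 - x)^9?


The negative binomial / multiset identity is
1/(1 - x)^r = sum_{k>=0} C(k + r - 1, r - 1) x^k.
Here r = 9 and k = 10, so the coefficient is
C(10 + 8, 8) = C(18, 8)
= 43758

43758


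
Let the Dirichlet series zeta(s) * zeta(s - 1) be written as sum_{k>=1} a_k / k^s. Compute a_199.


Convolution gives a_k = sum_{d | k} d * 1 = sum_{d | k} d = sigma(k), the sum of positive divisors of k.
For k = 199, the divisors are 1, 199, so
sigma(199) = 1 + 199 = 200.

200


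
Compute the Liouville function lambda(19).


The Liouville function is lambda(k) = (-1)^Omega(k), where Omega(k) counts the prime factors of k with multiplicity.
Factoring: 19 = 19, so Omega(19) = 1.
lambda(19) = (-1)^1 = -1.

-1


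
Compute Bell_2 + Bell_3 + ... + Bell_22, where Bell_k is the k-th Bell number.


Recall Bell_k counts set partitions of a k-set (with Bell_0 = 1 by convention).
Bell_2 through Bell_22: 2, 5, 15, 52, 203, 877, 4140, 21147, 115975, 678570, 4213597, 27644437, 190899322, 1382958545, 10480142147, 82864869804, 682076806159, 5832742205057, 51724158235372, 474869816156751, 4506715738447323
Sum = 2 + 5 + 15 + 52 + 203 + 877 + 4140 + 21147 + 115975 + 678570 + 4213597 + 27644437 + 190899322 + 1382958545 + 10480142147 + 82864869804 + 682076806159 + 5832742205057 + 51724158235372 + 474869816156751 + 4506715738447323 = 5039919483399500.

5039919483399500


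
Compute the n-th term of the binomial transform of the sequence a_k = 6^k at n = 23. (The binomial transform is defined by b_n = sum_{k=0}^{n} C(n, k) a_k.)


With a_k = 6^k, b_n = sum_{k=0}^{n} C(n, k) 6^k = (1 + 6)^n by the binomial theorem.
For n = 23: (1 + 6)^23 = 7^23 = 27368747340080916343.

27368747340080916343


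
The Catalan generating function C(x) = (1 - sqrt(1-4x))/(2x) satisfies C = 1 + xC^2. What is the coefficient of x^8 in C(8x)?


Substituting x -> 8x scales the n-th coefficient by 8^n, so [x^8] C(8x) = 8^8 * C_8.
C_8 = C(2*8, 8)/(9) = 12870/9 = 1430.
So 8^8 * 1430 = 16777216 * 1430 = 23991418880.

23991418880


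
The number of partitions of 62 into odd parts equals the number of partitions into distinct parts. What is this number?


Computing partitions of 62 into odd parts (1, 3, 5, ...):
Using the generating function prod_{k>=0} 1/(1-x^(2k+1)),
the count is 13394

13394


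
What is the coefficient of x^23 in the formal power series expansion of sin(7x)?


The Maclaurin series is sin(t) = sum_{k>=0} (-1)^k t^(2k+1) / (2k+1)!, so substituting t = 7x, only odd powers of x are nonzero, with coefficient of x^(2k+1) equal to (-1)^k 7^(2k+1) / (2k+1)!.
Write 23 = 2*11 + 1, giving the coefficient (-1)^11 * 7^23 / 23! = -27368747340080916343/25852016738884976640000 = -79792266297612001/75370311192084480000.

-79792266297612001/75370311192084480000


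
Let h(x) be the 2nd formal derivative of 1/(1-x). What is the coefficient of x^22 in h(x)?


Differentiating 2 times: d^2/dx^2 [1/(1-x)] = 2!/(1-x)^3.
The expansion 1/(1-x)^3 = sum_{k>=0} C(k+2, 2) x^k, so the coefficient of x^n in 2!/(1-x)^3 is 2! * C(n+2, 2).
For n = 22: 2 * C(24, 2) = 2 * 276 = 552

552


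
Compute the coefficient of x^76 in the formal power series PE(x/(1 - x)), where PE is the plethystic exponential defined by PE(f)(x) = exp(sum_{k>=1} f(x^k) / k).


For f(x) = x/(1 - x) we have
sum_{k>=1} f(x^k) / k = sum_{k>=1} (1/k) * x^k / (1 - x^k) = sum_{k, m >= 1} x^(k m) / k,
which after exponentiating simplifies to
PE(x/(1 - x)) = prod_{k>=1} 1 / (1 - x^k).
This is the generating function for the partition function p(n), so the coefficient of x^76 is p(76).
Computing p(76) by dynamic programming over parts 1, 2, ..., 76: p(76) = 9289091.

9289091


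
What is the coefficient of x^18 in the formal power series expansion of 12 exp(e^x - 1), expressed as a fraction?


exp(e^x - 1) is the exponential generating function for the Bell numbers Bell_k: exp(e^x - 1) = sum_{k>=0} Bell_k x^k / k!.
So the coefficient of x^18 in 12 exp(e^x - 1) is 12 Bell_18 / 18!.
Computing: Bell_18 = 682076806159 and 18! = 6402373705728000, giving
12 * 682076806159/6402373705728000 = 97439543737/76218734592000.

97439543737/76218734592000


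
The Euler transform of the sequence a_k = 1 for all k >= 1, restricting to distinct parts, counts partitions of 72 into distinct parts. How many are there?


Partitions of 72 into distinct parts can be computed via generating function.
Product (1+x)(1+x^2)(1+x^3)...
The coefficient of x^72 = 36352

36352


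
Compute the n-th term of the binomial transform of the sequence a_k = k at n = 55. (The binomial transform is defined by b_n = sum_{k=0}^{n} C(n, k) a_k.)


With a_k = k, b_n = sum_{k=0}^{n} C(n, k) k. Using k * C(n, k) = n * C(n-1, k-1) gives b_n = n * sum_{k>=1} C(n-1, k-1) = n * 2^(n-1).
For n = 55: 55 * 2^54 = 55 * 18014398509481984 = 990791918021509120.

990791918021509120


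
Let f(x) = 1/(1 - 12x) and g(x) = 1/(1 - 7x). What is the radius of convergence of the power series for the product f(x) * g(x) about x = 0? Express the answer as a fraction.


The radius of 1/(1 - 12x) is 1/12 (nearest singularity at x = 1/12), and the radius of 1/(1 - 7x) is 1/7.
The product f(x)*g(x) = 1/((1 - 12x)(1 - 7x)) has singularities at both 1/12 and 1/7, so its radius of convergence is the distance to the nearest one:
min(1/12, 1/7) = 1/12.

1/12


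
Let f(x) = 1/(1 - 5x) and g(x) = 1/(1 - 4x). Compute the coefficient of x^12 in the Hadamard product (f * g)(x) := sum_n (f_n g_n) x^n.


f has coefficients f_k = 5^k and g has coefficients g_k = 4^k, so the Hadamard product has coefficient (f*g)_k = 5^k * 4^k = 20^k.
For k = 12: 20^12 = 4096000000000000.

4096000000000000


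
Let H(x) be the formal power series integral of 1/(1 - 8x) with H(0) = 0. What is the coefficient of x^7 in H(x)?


1/(1 - 8x) = sum_{k>=0} 8^k x^k. Integrating termwise with H(0) = 0:
H(x) = sum_{k>=0} 8^k x^(k+1) / (k+1) = sum_{m>=1} 8^(m-1) x^m / m.
For m = 7: 8^6/7 = 262144/7 = 262144/7.

262144/7


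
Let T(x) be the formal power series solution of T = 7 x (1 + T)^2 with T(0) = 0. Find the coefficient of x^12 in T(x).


Apply the Lagrange inversion formula: if T = 7 x * phi(T) with phi(t) = (1 + t)^2, then [x^n] T = 7^n * (1/n) [t^(n-1)] phi(t)^n = 7^n * (1/n) [t^(n-1)] (1 + t)^(2n) = 7^n * (1/n) C(2n, n-1).
Using the identity C(2n, n-1) = C(2n, n) * n / (n+1), the unscaled factor equals C(2n, n) / (n+1) = C_n, the n-th Catalan number.
For n = 12: C_12 = C(24, 12) / 13 = 2704156/13 = 208012.
With the 7^12 = 13841287201 factor, the coefficient is 13841287201 * 208012 = 2879153833254412.

2879153833254412


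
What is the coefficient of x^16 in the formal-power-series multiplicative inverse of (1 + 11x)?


The inverse is 1/(1 + 11x). Apply the geometric identity 1/(1 - y) = sum_{k>=0} y^k with y = -11x:
1/(1 + 11x) = sum_{k>=0} (-11)^k x^k.
So the coefficient of x^16 is (-11)^16 = 45949729863572161.

45949729863572161


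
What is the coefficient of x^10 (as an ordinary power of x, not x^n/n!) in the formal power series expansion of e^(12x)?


The exponential series is e^y = sum_{k>=0} y^k / k!. Substituting y = 12x gives
e^(12x) = sum_{k>=0} 12^k x^k / k!.
So the coefficient of x^n is a^n/n! with a = 12, n = 10:
12^10 / 10! = 61917364224/3628800 = 2985984/175

2985984/175


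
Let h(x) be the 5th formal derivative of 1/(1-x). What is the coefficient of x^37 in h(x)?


Differentiating 5 times: d^5/dx^5 [1/(1-x)] = 5!/(1-x)^6.
The expansion 1/(1-x)^6 = sum_{k>=0} C(k+5, 5) x^k, so the coefficient of x^n in 5!/(1-x)^6 is 5! * C(n+5, 5).
For n = 37: 120 * C(42, 5) = 120 * 850668 = 102080160

102080160


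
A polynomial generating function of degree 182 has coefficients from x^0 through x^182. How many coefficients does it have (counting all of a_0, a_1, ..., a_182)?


A polynomial of degree 182 takes the form a_0 + a_1 x + ... + a_182 x^182.
The number of coefficients is 182 + 1 = 183.

183


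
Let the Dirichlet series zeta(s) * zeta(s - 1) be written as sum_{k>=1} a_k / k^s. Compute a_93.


Convolution gives a_k = sum_{d | k} d * 1 = sum_{d | k} d = sigma(k), the sum of positive divisors of k.
For k = 93, the divisors are 1, 3, 31, 93, so
sigma(93) = 1 + 3 + 31 + 93 = 128.

128


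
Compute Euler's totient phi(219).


phi(n) counts integers in [1, n] coprime to n. Using the multiplicative formula phi(n) = n * prod_{p | n} (1 - 1/p):
219 = 3 * 73, so
phi(219) = 219 * (1 - 1/3) * (1 - 1/73) = 144.

144


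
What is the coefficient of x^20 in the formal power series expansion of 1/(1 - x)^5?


The negative binomial / multiset identity is
1/(1 - x)^r = sum_{k>=0} C(k + r - 1, r - 1) x^k.
Here r = 5 and k = 20, so the coefficient is
C(20 + 4, 4) = C(24, 4)
= 10626

10626


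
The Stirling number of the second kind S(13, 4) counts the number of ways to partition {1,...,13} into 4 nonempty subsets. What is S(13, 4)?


Using the explicit formula S(n,k) = (1/k!) sum_{j=0}^{k} (-1)^(k-j) C(k,j) j^n:
S(13, 4) = 2532530
Equivalently, S(n,k) is n! times the coefficient of x^n in the EGF (e^x - 1)^k / k!.

2532530


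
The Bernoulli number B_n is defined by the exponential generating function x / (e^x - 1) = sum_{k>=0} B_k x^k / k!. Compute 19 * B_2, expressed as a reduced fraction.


Bernoulli numbers can also be computed recursively via B_0 = 1 and sum_{j=0}^{m} C(m+1, j) B_j = 0 for m >= 1. Odd-index Bernoulli numbers vanish for k >= 3.
Computing B_2 = 1/6, so 19 * B_2 = 19 * 1/6 = 19/6.

19/6


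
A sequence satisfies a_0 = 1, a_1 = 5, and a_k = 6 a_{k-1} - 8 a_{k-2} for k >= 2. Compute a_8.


The characteristic equation is t^2 - 6 t + 8 = 0, with roots r_1 = 4 and r_2 = 2 (so c_1 = r_1 + r_2, c_2 = -r_1 r_2 as required).
One can use the closed form a_n = A r_1^n + B r_2^n, but direct iteration is more reliable:
a_0 = 1, a_1 = 5, a_2 = 22, a_3 = 92, a_4 = 376, a_5 = 1520, a_6 = 6112, a_7 = 24512, a_8 = 98176.
So a_8 = 98176.

98176


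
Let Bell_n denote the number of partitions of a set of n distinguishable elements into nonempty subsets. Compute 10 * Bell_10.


Bell_10 can be computed from the Bell triangle or from Dobinski's identity Bell_n = (1/e) * sum_{k>=0} k^n / k!.
Computing Bell_10 = 115975.
Then 10 * 115975 = 1159750.

1159750


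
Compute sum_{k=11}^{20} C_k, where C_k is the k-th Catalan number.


C_11 through C_20: 58786, 208012, 742900, 2674440, 9694845, 35357670, 129644790, 477638700, 1767263190, 6564120420
Sum = 58786 + 208012 + 742900 + 2674440 + 9694845 + 35357670 + 129644790 + 477638700 + 1767263190 + 6564120420
= 8987403753

8987403753


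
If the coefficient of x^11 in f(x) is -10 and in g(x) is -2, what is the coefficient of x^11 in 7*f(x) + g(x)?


Scalar multiplication scales coefficients: 7 * -10 = -70.
Then add the g coefficient: -70 + -2
= -72

-72


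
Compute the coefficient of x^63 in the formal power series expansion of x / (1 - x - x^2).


Let f(x) = sum_{k>=0} a_k x^k. Multiplying f(x) * (1 - x - x^2) = x and matching coefficients gives a_0 = 0, a_1 = 1, and a_k = a_{k-1} + a_{k-2} for k >= 2. These are the Fibonacci numbers F_k.
Iterating from F_0 = 0, F_1 = 1:
F_0=0, F_1=1, F_2=1, F_3=2, F_4=3, F_5=5, F_6=8, F_7=13, F_8=21, F_9=34, ...
F_63 = 6557470319842.

6557470319842


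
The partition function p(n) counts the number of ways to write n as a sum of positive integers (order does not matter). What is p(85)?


Using the generating function prod_{k>=1} 1/(1-x^k), we compute p(85).
By dynamic programming over parts 1 through 85:
p(85) = 30167357

30167357


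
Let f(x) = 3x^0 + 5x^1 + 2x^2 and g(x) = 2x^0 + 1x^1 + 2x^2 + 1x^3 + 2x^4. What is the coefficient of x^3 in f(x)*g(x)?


Cauchy product at x^3:
3*1 + 5*2 + 2*1
= 15

15


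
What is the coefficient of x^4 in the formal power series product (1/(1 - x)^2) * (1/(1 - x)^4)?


Combine the factors: (1/(1 - x)^2) * (1/(1 - x)^4) = 1/(1 - x)^6.
Then use 1/(1 - x)^r = sum_{k>=0} C(k + r - 1, r - 1) x^k with r = 6 and k = 4:
C(9, 5) = 126.

126


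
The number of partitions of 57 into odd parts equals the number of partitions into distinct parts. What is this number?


Computing partitions of 57 into odd parts (1, 3, 5, ...):
Using the generating function prod_{k>=0} 1/(1-x^(2k+1)),
the count is 7917

7917


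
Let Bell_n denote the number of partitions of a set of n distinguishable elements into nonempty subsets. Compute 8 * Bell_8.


Bell_8 can be computed from the Bell triangle or from Dobinski's identity Bell_n = (1/e) * sum_{k>=0} k^n / k!.
Computing Bell_8 = 4140.
Then 8 * 4140 = 33120.

33120


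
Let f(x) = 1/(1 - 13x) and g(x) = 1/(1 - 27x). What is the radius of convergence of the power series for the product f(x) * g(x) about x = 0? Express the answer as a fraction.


The radius of 1/(1 - 13x) is 1/13 (nearest singularity at x = 1/13), and the radius of 1/(1 - 27x) is 1/27.
The product f(x)*g(x) = 1/((1 - 13x)(1 - 27x)) has singularities at both 1/13 and 1/27, so its radius of convergence is the distance to the nearest one:
min(1/13, 1/27) = 1/27.

1/27


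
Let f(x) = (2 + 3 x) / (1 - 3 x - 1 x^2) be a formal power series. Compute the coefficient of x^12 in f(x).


Write f(x) = sum_{k>=0} a_k x^k. Multiplying both sides by 1 - 3 x - 1 x^2 gives
(1 - 3 x - 1 x^2) sum_{k>=0} a_k x^k = 2 + 3 x.
Matching coefficients:
 x^0: a_0 = 2
 x^1: a_1 - 3 a_0 = 3  =>  a_1 = 3*2 + 3 = 9
 x^k (k >= 2): a_k = 3 a_{k-1} + 1 a_{k-2}.
Iterating: a_2 = 29, a_3 = 96, a_4 = 317, a_5 = 1047, a_6 = 3458, a_7 = 11421, a_8 = 37721, a_9 = 124584, a_10 = 411473, a_11 = 1359003, a_12 = 4488482.
So the coefficient of x^12 is 4488482.

4488482


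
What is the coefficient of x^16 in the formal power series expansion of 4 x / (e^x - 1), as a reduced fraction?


The exponential generating function for Bernoulli numbers is
x / (e^x - 1) = sum_{k>=0} B_k x^k / k!.
So the coefficient of x^16 in 4 x / (e^x - 1) is 4 B_16 / 16!.
Computing: B_16 = -3617/510, 16! = 20922789888000, giving
4 * -3617/510 / 20922789888000 = -3617/2667655710720000.

-3617/2667655710720000


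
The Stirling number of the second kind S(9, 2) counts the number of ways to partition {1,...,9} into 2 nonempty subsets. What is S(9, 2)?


Using the explicit formula S(n,k) = (1/k!) sum_{j=0}^{k} (-1)^(k-j) C(k,j) j^n:
S(9, 2) = 255
Equivalently, S(n,k) is n! times the coefficient of x^n in the EGF (e^x - 1)^k / k!.

255


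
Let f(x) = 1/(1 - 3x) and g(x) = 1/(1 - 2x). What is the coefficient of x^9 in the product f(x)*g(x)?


The coefficient of x^n in f*g is the Cauchy product: sum_{k=0}^{n} a^k * b^(n-k).
With a=3, b=2, n=9:
sum_{k=0}^{9} 3^k * 2^(9-k)
= 58025

58025


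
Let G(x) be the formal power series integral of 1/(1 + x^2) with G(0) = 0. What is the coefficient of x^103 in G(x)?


1/(1 + x^2) = sum_{j>=0} (-1)^j x^(2j). Integrating termwise with G(0) = 0:
G(x) = sum_{j>=0} (-1)^j x^(2j+1) / (2j+1) = arctan(x).
Only odd powers are nonzero. For x^103 write 103 = 2*51 + 1, giving
(-1)^51 / 103 = -1/103 = -1/103.

-1/103


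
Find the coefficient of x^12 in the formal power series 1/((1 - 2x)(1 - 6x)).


By partial fractions or Cauchy convolution:
The coefficient equals sum_{k=0}^{12} 2^k * 6^(12-k).
= 3265171456

3265171456


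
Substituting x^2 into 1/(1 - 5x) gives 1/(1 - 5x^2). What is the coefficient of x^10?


The coefficient of x^(2m) in 1/(1 - 5x^2) is 5^m.
With n = 10 = 2*5, the coefficient is 5^5 = 3125.

3125


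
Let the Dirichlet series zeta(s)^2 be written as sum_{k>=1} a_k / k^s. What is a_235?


The Dirichlet convolution of the constant function 1 with itself gives (1 * 1)(k) = sum_{d | k} 1 = d(k), the number of positive divisors of k.
Since zeta(s) = sum_{k>=1} 1/k^s, we have zeta(s)^2 = sum_{k>=1} d(k)/k^s, so a_k = d(k).
For k = 235: the divisors are 1, 5, 47, 235.
Count = 4.

4


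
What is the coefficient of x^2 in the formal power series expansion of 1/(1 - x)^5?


The expansion 1/(1 - x)^r = sum_{k>=0} C(k + r - 1, r - 1) x^k follows from the multiset / negative-binomial theorem (or from repeated differentiation of the geometric series).
For r = 5 and k = 2:
C(6, 4) = 720 / (24 * 2) = 15.

15


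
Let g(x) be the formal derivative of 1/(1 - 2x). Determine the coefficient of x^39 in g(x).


Differentiate termwise: d/dx sum_{k>=0} 2^k x^k = sum_{k>=1} k 2^k x^(k-1) = sum_{j>=0} (j+1) 2^(j+1) x^j.
Equivalently, d/dx [1/(1 - 2x)] = 2/(1 - 2x)^2.
For j = 39: 40 * 2^40 = 40 * 1099511627776 = 43980465111040.

43980465111040


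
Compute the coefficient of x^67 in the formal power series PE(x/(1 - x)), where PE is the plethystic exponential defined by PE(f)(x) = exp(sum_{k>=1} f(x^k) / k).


For f(x) = x/(1 - x) we have
sum_{k>=1} f(x^k) / k = sum_{k>=1} (1/k) * x^k / (1 - x^k) = sum_{k, m >= 1} x^(k m) / k,
which after exponentiating simplifies to
PE(x/(1 - x)) = prod_{k>=1} 1 / (1 - x^k).
This is the generating function for the partition function p(n), so the coefficient of x^67 is p(67).
Computing p(67) by dynamic programming over parts 1, 2, ..., 67: p(67) = 2679689.

2679689


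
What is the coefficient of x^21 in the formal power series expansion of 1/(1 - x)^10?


The negative binomial / multiset identity is
1/(1 - x)^r = sum_{k>=0} C(k + r - 1, r - 1) x^k.
Here r = 10 and k = 21, so the coefficient is
C(21 + 9, 9) = C(30, 9)
= 14307150

14307150


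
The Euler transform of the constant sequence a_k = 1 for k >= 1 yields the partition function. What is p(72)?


The Euler transform converts the sequence a_k = 1 into the number of integer partitions.
Using the recurrence or dynamic programming:
p(72) = 5392783

5392783


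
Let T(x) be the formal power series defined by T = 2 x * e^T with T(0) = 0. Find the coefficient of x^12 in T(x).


Apply the Lagrange inversion formula: if T = 2 x * phi(T) with phi(t) = e^t, then
[x^n] T = 2^n * (1/n) [t^(n-1)] phi(t)^n = 2^n * (1/n) [t^(n-1)] e^(n t) = 2^n * (1/n) * n^(n-1) / (n-1)! = 2^n * n^(n-1) / n!.
When c = 1 this is the Cayley count of rooted labeled trees on n vertices, divided by n!.
For n = 12: 2^12 * 12^11 / 12! = 4096 * 743008370688/479001600 = 12230590464/1925.

12230590464/1925


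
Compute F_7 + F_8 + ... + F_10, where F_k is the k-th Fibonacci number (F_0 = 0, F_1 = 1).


Use the identity sum_{k=0}^{N} F_k = F_{N+2} - 1 (which follows from F_{k+2} - F_{k+1} = F_k). Then
sum_{k=7}^{10} F_k = (F_{12} - 1) - (F_{8} - 1) = F_{12} - F_{8}.
Computing: F_{12} = 144, F_{8} = 21, so
Sum = 144 - 21 = 123.

123


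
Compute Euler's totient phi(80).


phi(n) counts integers in [1, n] coprime to n. Using the multiplicative formula phi(n) = n * prod_{p | n} (1 - 1/p):
80 = 2^4 * 5, so
phi(80) = 80 * (1 - 1/2) * (1 - 1/5) = 32.

32


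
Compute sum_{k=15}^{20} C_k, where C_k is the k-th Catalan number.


C_15 through C_20: 9694845, 35357670, 129644790, 477638700, 1767263190, 6564120420
Sum = 9694845 + 35357670 + 129644790 + 477638700 + 1767263190 + 6564120420
= 8983719615

8983719615


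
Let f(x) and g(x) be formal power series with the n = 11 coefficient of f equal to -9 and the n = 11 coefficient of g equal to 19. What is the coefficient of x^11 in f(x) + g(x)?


Addition of formal power series is termwise.
The coefficient of x^11 in f + g = -9 + 19
= 10

10


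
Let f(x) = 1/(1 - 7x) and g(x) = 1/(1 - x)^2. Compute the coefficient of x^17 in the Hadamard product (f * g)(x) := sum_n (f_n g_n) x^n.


f has coefficients f_k = 7^k. For g = 1/(1 - x)^2 the coefficient is g_k = C(k + 1, 1) = k + 1. The Hadamard coefficient is (f * g)_k = 7^k * (k + 1).
For k = 17: 7^17 * 18 = 232630513987207 * 18 = 4187349251769726.

4187349251769726


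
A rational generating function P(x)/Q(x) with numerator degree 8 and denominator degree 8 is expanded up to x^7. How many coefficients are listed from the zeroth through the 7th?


Expanding up to x^7 gives the coefficients for x^0, x^1, ..., x^7.
That is 7 + 1 = 8 coefficients in total.

8


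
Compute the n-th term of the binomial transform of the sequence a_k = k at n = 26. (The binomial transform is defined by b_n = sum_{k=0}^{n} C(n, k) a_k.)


With a_k = k, b_n = sum_{k=0}^{n} C(n, k) k. Using k * C(n, k) = n * C(n-1, k-1) gives b_n = n * sum_{k>=1} C(n-1, k-1) = n * 2^(n-1).
For n = 26: 26 * 2^25 = 26 * 33554432 = 872415232.

872415232


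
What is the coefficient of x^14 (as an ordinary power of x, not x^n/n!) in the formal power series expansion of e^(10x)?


The exponential series is e^y = sum_{k>=0} y^k / k!. Substituting y = 10x gives
e^(10x) = sum_{k>=0} 10^k x^k / k!.
So the coefficient of x^n is a^n/n! with a = 10, n = 14:
10^14 / 14! = 100000000000000/87178291200 = 1953125000/1702701

1953125000/1702701


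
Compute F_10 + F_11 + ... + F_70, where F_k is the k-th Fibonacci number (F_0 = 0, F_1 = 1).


Use the identity sum_{k=0}^{N} F_k = F_{N+2} - 1 (which follows from F_{k+2} - F_{k+1} = F_k). Then
sum_{k=10}^{70} F_k = (F_{72} - 1) - (F_{11} - 1) = F_{72} - F_{11}.
Computing: F_{72} = 498454011879264, F_{11} = 89, so
Sum = 498454011879264 - 89 = 498454011879175.

498454011879175


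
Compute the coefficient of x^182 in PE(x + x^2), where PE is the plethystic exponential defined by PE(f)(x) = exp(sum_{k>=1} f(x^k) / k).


With f(x) = x + x^2, the exponent is sum_{k>=1} (x^k + x^(2k)) / k = -ln(1 - x) - ln(1 - x^2). Exponentiating:
PE(x + x^2) = 1 / ((1 - x)(1 - x^2)).
This is the generating function for partitions of n into parts of size 1 or 2. The number of 2's can be any j in 0..91, and the rest are 1's, so
[x^182] = floor(182/2) + 1 = 92.

92


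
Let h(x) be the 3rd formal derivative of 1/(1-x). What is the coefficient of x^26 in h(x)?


Differentiating 3 times: d^3/dx^3 [1/(1-x)] = 3!/(1-x)^4.
The expansion 1/(1-x)^4 = sum_{k>=0} C(k+3, 3) x^k, so the coefficient of x^n in 3!/(1-x)^4 is 3! * C(n+3, 3).
For n = 26: 6 * C(29, 3) = 6 * 3654 = 21924

21924


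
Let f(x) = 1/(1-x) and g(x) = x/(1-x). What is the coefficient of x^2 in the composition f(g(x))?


First simplify the composition: f(g(x)) = 1/(1 - x/(1-x)) = (1-x)/((1-x) - x) = (1-x)/(1-2x).
Now extract the coefficient. Write (1-x)/(1-2x) = 1/(1-2x) - x/(1-2x).
The coefficient of x^n in 1/(1-2x) is 2^n, and in x/(1-2x) is 2^(n-1) (for n >= 1).
So the coefficient of x^2 is 2^2 - 2^1 = 4 - 2 = 2.

2


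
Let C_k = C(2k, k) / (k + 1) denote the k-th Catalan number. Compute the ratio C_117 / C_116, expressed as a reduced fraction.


Using C_k = (2k)! / (k! (k+1)!), the ratio C_{k+1}/C_k simplifies to
C_{k+1}/C_k = [(2k+2)! / ((k+1)! (k+2)!)] * [k! (k+1)! / (2k)!]
 = (2k+2)(2k+1) / ((k+1)(k+2)) = 2(2k+1) / (k+2).
For k = 116: 2(2*116 + 1) / (116 + 2) = 466/118 = 233/59.

233/59


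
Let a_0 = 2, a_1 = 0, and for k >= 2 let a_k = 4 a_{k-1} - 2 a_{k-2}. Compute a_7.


Iterating the recurrence forward:
a_0 = 2
a_1 = 0
a_2 = 4*0 - 2*2 = -4
a_3 = 4*-4 - 2*0 = -16
a_4 = 4*-16 - 2*-4 = -56
a_5 = 4*-56 - 2*-16 = -192
a_6 = 4*-192 - 2*-56 = -656
a_7 = 4*-656 - 2*-192 = -2240
So a_7 = -2240.

-2240


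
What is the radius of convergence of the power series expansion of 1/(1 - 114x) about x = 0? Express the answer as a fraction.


Expanding 1/(1 - 114x) = sum_{k>=0} 114^k x^k, the series converges when |114x| < 1, i.e., |x| < 1/114.
So the radius of convergence is 1/114 = 1/114.

1/114


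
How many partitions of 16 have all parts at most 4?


Using the generating function (1-x)^(-1)(1-x^2)^(-1)...(1-x^4)^(-1),
the coefficient of x^16 counts these restricted partitions.
Result = 64

64


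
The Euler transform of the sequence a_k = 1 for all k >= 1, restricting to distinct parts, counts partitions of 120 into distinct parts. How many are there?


Partitions of 120 into distinct parts can be computed via generating function.
Product (1+x)(1+x^2)(1+x^3)...
The coefficient of x^120 = 2194432

2194432


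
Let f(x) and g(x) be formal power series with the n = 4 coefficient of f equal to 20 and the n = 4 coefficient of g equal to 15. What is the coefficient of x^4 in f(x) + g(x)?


Addition of formal power series is termwise.
The coefficient of x^4 in f + g = 20 + 15
= 35

35


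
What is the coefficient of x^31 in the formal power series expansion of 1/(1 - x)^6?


The negative binomial / multiset identity is
1/(1 - x)^r = sum_{k>=0} C(k + r - 1, r - 1) x^k.
Here r = 6 and k = 31, so the coefficient is
C(31 + 5, 5) = C(36, 5)
= 376992

376992


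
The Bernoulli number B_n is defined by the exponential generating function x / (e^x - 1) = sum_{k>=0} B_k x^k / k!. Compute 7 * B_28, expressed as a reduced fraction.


Bernoulli numbers can also be computed recursively via B_0 = 1 and sum_{j=0}^{m} C(m+1, j) B_j = 0 for m >= 1. Odd-index Bernoulli numbers vanish for k >= 3.
Computing B_28 = -23749461029/870, so 7 * B_28 = 7 * -23749461029/870 = -166246227203/870.

-166246227203/870


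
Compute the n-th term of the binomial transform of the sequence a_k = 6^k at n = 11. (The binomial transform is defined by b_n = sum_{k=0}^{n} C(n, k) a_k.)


With a_k = 6^k, b_n = sum_{k=0}^{n} C(n, k) 6^k = (1 + 6)^n by the binomial theorem.
For n = 11: (1 + 6)^11 = 7^11 = 1977326743.

1977326743


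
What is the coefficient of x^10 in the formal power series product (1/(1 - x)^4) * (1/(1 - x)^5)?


Combine the factors: (1/(1 - x)^4) * (1/(1 - x)^5) = 1/(1 - x)^9.
Then use 1/(1 - x)^r = sum_{k>=0} C(k + r - 1, r - 1) x^k with r = 9 and k = 10:
C(18, 8) = 43758.

43758


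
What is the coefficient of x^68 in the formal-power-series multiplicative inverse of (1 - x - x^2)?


Let the inverse be f(x) = sum_{k>=0} a_k x^k. From f(x) * (1 - x - x^2) = 1 and matching coefficients:
 x^0: a_0 = 1.
 x^1: a_1 - a_0 = 0, so a_1 = 1.
 x^k (k >= 2): a_k - a_{k-1} - a_{k-2} = 0, i.e. a_k = a_{k-1} + a_{k-2}.
This is the Fibonacci-type recurrence shifted so that a_0 = a_1 = 1.
Iterating: a_0=1, a_1=1, a_2=2, a_3=3, a_4=5, a_5=8, a_6=13, a_7=21, a_8=34, a_9=55, ...
a_68 = 117669030460994.

117669030460994


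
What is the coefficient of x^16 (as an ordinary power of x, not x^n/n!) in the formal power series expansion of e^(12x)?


The exponential series is e^y = sum_{k>=0} y^k / k!. Substituting y = 12x gives
e^(12x) = sum_{k>=0} 12^k x^k / k!.
So the coefficient of x^n is a^n/n! with a = 12, n = 16:
12^16 / 16! = 184884258895036416/20922789888000 = 7739670528/875875

7739670528/875875


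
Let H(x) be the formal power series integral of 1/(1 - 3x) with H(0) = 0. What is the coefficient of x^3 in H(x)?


1/(1 - 3x) = sum_{k>=0} 3^k x^k. Integrating termwise with H(0) = 0:
H(x) = sum_{k>=0} 3^k x^(k+1) / (k+1) = sum_{m>=1} 3^(m-1) x^m / m.
For m = 3: 3^2/3 = 9/3 = 3.

3


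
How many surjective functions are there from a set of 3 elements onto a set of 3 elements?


By inclusion-exclusion on which target elements are missed, the number of surjections from an n-set onto a k-set is
surj(n, k) = sum_{j=0}^{k} (-1)^j C(k, j) (k - j)^n.
Equivalently surj(n, k) = k! * S(n, k), where S(n, k) is the Stirling number of the second kind.
For n = 3, k = 3:
S(3, 3) = 1, so
surj = 3! * 1 = 6 * 1 = 6.

6


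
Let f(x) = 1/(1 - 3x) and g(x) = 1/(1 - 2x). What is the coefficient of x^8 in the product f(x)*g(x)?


The coefficient of x^n in f*g is the Cauchy product: sum_{k=0}^{n} a^k * b^(n-k).
With a=3, b=2, n=8:
sum_{k=0}^{8} 3^k * 2^(8-k)
= 19171

19171


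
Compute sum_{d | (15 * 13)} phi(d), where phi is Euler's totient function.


First, 15 * 13 = 195. One classical identity is sum_{d | n} phi(d) = n (each k in [1, n] has a unique gcd with n, and among the k's with gcd(k, n) = n/d there are phi(d) of them). So the sum equals 195. We also verify directly:
Divisors of 195: 1, 3, 5, 13, 15, 39, 65, 195.
phi values: 1, 2, 4, 12, 8, 24, 48, 96.
Sum = 195.

195


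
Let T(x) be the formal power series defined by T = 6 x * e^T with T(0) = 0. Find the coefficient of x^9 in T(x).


Apply the Lagrange inversion formula: if T = 6 x * phi(T) with phi(t) = e^t, then
[x^n] T = 6^n * (1/n) [t^(n-1)] phi(t)^n = 6^n * (1/n) [t^(n-1)] e^(n t) = 6^n * (1/n) * n^(n-1) / (n-1)! = 6^n * n^(n-1) / n!.
When c = 1 this is the Cayley count of rooted labeled trees on n vertices, divided by n!.
For n = 9: 6^9 * 9^8 / 9! = 10077696 * 43046721/362880 = 41841412812/35.

41841412812/35


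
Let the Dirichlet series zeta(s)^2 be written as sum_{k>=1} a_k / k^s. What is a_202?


The Dirichlet convolution of the constant function 1 with itself gives (1 * 1)(k) = sum_{d | k} 1 = d(k), the number of positive divisors of k.
Since zeta(s) = sum_{k>=1} 1/k^s, we have zeta(s)^2 = sum_{k>=1} d(k)/k^s, so a_k = d(k).
For k = 202: the divisors are 1, 2, 101, 202.
Count = 4.

4


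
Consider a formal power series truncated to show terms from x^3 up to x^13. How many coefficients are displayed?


From x^3 to x^13 inclusive, the count is 13 - 3 + 1 = 11.

11


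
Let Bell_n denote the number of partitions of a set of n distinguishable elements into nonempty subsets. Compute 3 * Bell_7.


Bell_7 can be computed from the Bell triangle or from Dobinski's identity Bell_n = (1/e) * sum_{k>=0} k^n / k!.
Computing Bell_7 = 877.
Then 3 * 877 = 2631.

2631


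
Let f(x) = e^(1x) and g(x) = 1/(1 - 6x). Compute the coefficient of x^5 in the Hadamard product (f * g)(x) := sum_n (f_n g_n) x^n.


Expanding: f_k = 1^k/k! (from e^(1x)) and g_k = 6^k (from 1/(1 - 6x)). So the Hadamard coefficient (f * g)_k = 1^k 6^k / k! = (6)^k / k!.
For k = 5: 6^5/5! = 7776/120 = 324/5.

324/5


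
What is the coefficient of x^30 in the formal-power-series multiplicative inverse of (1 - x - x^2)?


Let the inverse be f(x) = sum_{k>=0} a_k x^k. From f(x) * (1 - x - x^2) = 1 and matching coefficients:
 x^0: a_0 = 1.
 x^1: a_1 - a_0 = 0, so a_1 = 1.
 x^k (k >= 2): a_k - a_{k-1} - a_{k-2} = 0, i.e. a_k = a_{k-1} + a_{k-2}.
This is the Fibonacci-type recurrence shifted so that a_0 = a_1 = 1.
Iterating: a_0=1, a_1=1, a_2=2, a_3=3, a_4=5, a_5=8, a_6=13, a_7=21, a_8=34, a_9=55, ...
a_30 = 1346269.

1346269


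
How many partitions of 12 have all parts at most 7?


Using the generating function (1-x)^(-1)(1-x^2)^(-1)...(1-x^7)^(-1),
the coefficient of x^12 counts these restricted partitions.
Result = 65

65


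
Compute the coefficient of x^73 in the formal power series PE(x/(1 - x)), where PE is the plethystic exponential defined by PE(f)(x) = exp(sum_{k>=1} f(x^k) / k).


For f(x) = x/(1 - x) we have
sum_{k>=1} f(x^k) / k = sum_{k>=1} (1/k) * x^k / (1 - x^k) = sum_{k, m >= 1} x^(k m) / k,
which after exponentiating simplifies to
PE(x/(1 - x)) = prod_{k>=1} 1 / (1 - x^k).
This is the generating function for the partition function p(n), so the coefficient of x^73 is p(73).
Computing p(73) by dynamic programming over parts 1, 2, ..., 73: p(73) = 6185689.

6185689


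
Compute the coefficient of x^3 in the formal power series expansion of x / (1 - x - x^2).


Let f(x) = sum_{k>=0} a_k x^k. Multiplying f(x) * (1 - x - x^2) = x and matching coefficients gives a_0 = 0, a_1 = 1, and a_k = a_{k-1} + a_{k-2} for k >= 2. These are the Fibonacci numbers F_k.
Iterating from F_0 = 0, F_1 = 1:
F_0=0, F_1=1, F_2=1, F_3=2
F_3 = 2.

2


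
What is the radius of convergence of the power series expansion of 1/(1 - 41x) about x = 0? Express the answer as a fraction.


Expanding 1/(1 - 41x) = sum_{k>=0} 41^k x^k, the series converges when |41x| < 1, i.e., |x| < 1/41.
So the radius of convergence is 1/41 = 1/41.

1/41


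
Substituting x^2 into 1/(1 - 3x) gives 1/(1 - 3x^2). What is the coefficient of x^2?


The coefficient of x^(2m) in 1/(1 - 3x^2) is 3^m.
With n = 2 = 2*1, the coefficient is 3^1 = 3.

3


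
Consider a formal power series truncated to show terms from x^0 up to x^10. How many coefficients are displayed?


From x^0 to x^10 inclusive, the count is 10 - 0 + 1 = 11.

11


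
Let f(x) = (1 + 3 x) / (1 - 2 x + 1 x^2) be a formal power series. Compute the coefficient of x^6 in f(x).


Write f(x) = sum_{k>=0} a_k x^k. Multiplying both sides by 1 - 2 x + 1 x^2 gives
(1 - 2 x + 1 x^2) sum_{k>=0} a_k x^k = 1 + 3 x.
Matching coefficients:
 x^0: a_0 = 1
 x^1: a_1 - 2 a_0 = 3  =>  a_1 = 2*1 + 3 = 5
 x^k (k >= 2): a_k = 2 a_{k-1} - 1 a_{k-2}.
Iterating: a_2 = 9, a_3 = 13, a_4 = 17, a_5 = 21, a_6 = 25.
So the coefficient of x^6 is 25.

25


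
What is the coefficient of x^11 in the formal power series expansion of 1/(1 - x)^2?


The negative binomial / multiset identity is
1/(1 - x)^r = sum_{k>=0} C(k + r - 1, r - 1) x^k.
Here r = 2 and k = 11, so the coefficient is
C(11 + 1, 1) = C(12, 1)
= 12

12


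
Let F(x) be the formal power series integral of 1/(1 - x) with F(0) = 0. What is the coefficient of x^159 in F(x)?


1/(1 - x) = sum_{k>=0} x^k. Integrating termwise and using F(0) = 0 gives
F(x) = sum_{k>=0} x^(k+1) / (k+1) = sum_{m>=1} x^m / m = -ln(1 - x).
So the coefficient of x^159 is 1/159 = 1/159.

1/159
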